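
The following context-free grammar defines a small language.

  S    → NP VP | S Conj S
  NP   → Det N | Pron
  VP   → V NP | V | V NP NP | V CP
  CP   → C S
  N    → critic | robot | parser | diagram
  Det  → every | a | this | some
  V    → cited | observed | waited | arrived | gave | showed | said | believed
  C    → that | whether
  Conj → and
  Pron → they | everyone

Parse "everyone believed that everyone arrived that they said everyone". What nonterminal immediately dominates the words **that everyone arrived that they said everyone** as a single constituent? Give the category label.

CP

[S [NP [Pron everyone]] [VP [V believed] [CP [C that] [S [NP [Pron everyone]] [VP [V arrived] [CP [C that] [S [NP [Pron they]] [VP [V said] [NP [Pron everyone]]]]]]]]]]
The span 'that everyone arrived that they said everyone' is the CP node built by CP → C S.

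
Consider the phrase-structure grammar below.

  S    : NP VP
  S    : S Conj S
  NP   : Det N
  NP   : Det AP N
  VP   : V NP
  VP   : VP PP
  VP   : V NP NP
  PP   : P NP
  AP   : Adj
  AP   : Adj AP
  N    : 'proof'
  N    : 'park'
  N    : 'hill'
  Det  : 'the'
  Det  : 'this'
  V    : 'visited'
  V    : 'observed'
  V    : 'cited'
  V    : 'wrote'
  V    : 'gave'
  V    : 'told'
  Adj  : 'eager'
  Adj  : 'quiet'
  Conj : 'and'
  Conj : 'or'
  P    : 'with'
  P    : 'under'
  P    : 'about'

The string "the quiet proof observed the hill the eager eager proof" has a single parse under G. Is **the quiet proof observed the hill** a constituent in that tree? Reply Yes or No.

No

[S [NP [Det the] [AP [Adj quiet]] [N proof]] [VP [V observed] [NP [Det the] [N hill]] [NP [Det the] [AP [Adj eager] [AP [Adj eager]]] [N proof]]]]
The smallest constituent containing 'the quiet proof observed the hill' is the S spanning 'the quiet proof observed the hill the eager eager proof'; no single node in the tree dominates exactly the given words.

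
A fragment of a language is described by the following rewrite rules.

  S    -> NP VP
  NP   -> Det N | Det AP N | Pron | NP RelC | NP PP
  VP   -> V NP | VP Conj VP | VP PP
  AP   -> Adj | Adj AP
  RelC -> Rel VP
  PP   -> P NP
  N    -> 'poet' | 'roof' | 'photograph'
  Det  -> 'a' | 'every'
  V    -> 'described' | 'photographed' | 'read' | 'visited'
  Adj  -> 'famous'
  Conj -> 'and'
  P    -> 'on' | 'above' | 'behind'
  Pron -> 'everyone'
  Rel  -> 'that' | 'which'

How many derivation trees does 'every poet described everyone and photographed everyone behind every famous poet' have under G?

Two of the 3 distinct bracketings:
[S [NP [Det every] [N poet]] [VP [VP [V described] [NP [Pron everyone]]] [Conj and] [VP [V photographed] [NP [NP [Pron everyone]] [PP [P behind] [NP [Det every] [AP [Adj famous]] [N poet]]]]]]]
[S [NP [Det every] [N poet]] [VP [VP [V described] [NP [Pron everyone]]] [Conj and] [VP [VP [V photographed] [NP [Pron everyone]]] [PP [P behind] [NP [Det every] [AP [Adj famous]] [N poet]]]]]]
The difference turns on whether NP → NP PP is used at the relevant span, versus an alternative expansion of NP.

3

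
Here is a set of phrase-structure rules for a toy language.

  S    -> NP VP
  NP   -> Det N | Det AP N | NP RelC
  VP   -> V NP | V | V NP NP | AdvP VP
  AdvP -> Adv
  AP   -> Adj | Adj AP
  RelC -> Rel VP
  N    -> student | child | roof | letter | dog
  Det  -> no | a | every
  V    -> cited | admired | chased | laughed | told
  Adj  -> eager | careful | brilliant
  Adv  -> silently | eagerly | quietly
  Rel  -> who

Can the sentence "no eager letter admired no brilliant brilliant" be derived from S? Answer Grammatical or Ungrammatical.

Ungrammatical

For S → NP VP, the only prefix that parses as NP is 'no eager letter', but the remainder 'admired no brilliant brilliant' is not a VP under these rules.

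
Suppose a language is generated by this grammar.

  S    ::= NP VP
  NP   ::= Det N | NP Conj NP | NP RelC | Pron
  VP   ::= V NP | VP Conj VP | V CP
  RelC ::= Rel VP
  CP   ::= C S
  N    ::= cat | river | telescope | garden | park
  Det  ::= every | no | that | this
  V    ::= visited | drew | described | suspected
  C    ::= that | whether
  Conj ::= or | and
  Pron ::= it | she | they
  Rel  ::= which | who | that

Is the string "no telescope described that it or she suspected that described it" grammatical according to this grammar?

For S → NP VP, the only prefix that parses as NP is 'no telescope', but the remainder 'described that it or she suspected that described it' is not a VP under these rules.

Ungrammatical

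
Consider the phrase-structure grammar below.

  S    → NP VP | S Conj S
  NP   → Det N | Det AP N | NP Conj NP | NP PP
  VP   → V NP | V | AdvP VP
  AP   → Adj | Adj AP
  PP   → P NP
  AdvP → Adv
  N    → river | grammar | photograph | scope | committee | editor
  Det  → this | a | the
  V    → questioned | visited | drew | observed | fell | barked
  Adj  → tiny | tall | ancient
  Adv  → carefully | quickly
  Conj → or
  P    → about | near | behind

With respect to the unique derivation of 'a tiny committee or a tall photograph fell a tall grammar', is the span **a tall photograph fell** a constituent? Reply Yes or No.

No

[S [NP [NP [Det a] [AP [Adj tiny]] [N committee]] [Conj or] [NP [Det a] [AP [Adj tall]] [N photograph]]] [VP [V fell] [NP [Det a] [AP [Adj tall]] [N grammar]]]]
The smallest constituent containing 'a tall photograph fell' is the S spanning 'a tiny committee or a tall photograph fell a tall grammar'; no single node in the tree dominates exactly the given words.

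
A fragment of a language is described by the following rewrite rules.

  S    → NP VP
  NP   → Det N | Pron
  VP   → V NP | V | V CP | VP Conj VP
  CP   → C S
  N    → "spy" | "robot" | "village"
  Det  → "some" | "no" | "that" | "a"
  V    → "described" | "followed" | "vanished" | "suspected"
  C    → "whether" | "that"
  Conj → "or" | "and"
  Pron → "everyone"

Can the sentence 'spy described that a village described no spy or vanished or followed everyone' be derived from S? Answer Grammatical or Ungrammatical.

Ungrammatical

For S → NP VP, no prefix of the string parses as an NP.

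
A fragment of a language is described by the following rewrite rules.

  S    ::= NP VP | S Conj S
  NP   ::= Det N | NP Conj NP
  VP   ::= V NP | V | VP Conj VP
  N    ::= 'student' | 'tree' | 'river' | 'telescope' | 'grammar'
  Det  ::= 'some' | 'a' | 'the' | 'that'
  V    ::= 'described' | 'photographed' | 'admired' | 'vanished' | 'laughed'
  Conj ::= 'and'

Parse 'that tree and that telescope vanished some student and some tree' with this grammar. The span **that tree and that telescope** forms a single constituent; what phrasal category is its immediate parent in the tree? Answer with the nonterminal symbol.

S

S
  NP
    NP
      Det: that
      N: tree
    Conj: and
    NP
      Det: that
      N: telescope
  VP
    V: vanished
    NP
      NP
        Det: some
        N: student
      Conj: and
      NP
        Det: some
        N: tree
The span 'that tree and that telescope' is the NP node built by NP → NP Conj NP.
Its mother is the S built by S → NP VP.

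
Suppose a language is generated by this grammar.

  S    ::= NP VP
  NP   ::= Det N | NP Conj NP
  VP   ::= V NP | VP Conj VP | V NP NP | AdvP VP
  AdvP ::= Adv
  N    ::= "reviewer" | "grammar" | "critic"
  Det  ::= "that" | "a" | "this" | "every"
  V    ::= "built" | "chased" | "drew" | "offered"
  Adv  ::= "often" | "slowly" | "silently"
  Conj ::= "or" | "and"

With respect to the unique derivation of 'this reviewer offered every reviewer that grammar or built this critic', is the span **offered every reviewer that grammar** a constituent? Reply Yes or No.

[S [NP [Det this] [N reviewer]] [VP [VP [V offered] [NP [Det every] [N reviewer]] [NP [Det that] [N grammar]]] [Conj or] [VP [V built] [NP [Det this] [N critic]]]]]
The words 'offered every reviewer that grammar' are exhaustively dominated by a single VP node (built by VP → V NP NP), so they form a constituent.

Yes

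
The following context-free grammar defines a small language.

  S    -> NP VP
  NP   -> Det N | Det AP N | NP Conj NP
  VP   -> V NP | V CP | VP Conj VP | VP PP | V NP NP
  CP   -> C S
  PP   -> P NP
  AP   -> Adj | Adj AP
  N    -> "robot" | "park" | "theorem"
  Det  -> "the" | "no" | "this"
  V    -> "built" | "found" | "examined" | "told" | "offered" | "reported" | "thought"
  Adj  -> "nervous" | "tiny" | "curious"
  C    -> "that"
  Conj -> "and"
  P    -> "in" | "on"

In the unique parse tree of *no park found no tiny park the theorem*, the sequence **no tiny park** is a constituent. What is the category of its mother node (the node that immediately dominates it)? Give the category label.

S
  NP
    Det: no
    N: park
  VP
    V: found
    NP
      Det: no
      AP
        Adj: tiny
      N: park
    NP
      Det: the
      N: theorem
The span 'no tiny park' is the NP node built by NP → Det AP N.
Its mother is the VP built by VP → V NP NP.

VP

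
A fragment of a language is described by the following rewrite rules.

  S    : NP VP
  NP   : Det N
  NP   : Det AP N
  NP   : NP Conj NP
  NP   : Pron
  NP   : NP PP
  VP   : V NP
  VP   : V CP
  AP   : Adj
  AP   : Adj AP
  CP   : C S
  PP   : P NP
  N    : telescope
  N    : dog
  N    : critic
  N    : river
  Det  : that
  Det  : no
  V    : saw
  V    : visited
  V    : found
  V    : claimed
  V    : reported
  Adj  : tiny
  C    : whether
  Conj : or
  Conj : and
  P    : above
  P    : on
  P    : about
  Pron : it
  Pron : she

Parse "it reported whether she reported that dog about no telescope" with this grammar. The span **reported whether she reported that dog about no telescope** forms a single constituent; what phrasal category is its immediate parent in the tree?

S

S
  NP
    Pron: it
  VP
    V: reported
    CP
      C: whether
      S
        NP
          Pron: she
        VP
          V: reported
          NP
            NP
              Det: that
              N: dog
            PP
              P: about
              NP
                Det: no
                N: telescope
The span 'reported whether she reported that dog about no telescope' is the VP node built by VP → V CP.
Its mother is the S built by S → NP VP.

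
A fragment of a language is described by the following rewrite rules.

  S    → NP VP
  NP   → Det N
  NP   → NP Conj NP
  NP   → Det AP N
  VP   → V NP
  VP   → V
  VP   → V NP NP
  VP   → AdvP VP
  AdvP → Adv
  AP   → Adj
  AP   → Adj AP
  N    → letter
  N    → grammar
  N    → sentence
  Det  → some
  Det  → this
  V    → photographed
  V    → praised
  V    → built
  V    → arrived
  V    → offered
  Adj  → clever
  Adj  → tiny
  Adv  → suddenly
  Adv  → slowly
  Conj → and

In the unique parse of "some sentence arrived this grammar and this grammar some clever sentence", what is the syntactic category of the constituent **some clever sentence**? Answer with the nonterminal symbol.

S
  NP
    Det: some
    N: sentence
  VP
    V: arrived
    NP
      NP
        Det: this
        N: grammar
      Conj: and
      NP
        Det: this
        N: grammar
    NP
      Det: some
      AP
        Adj: clever
      N: sentence
The span 'some clever sentence' is the NP node built by NP → Det AP N.

NP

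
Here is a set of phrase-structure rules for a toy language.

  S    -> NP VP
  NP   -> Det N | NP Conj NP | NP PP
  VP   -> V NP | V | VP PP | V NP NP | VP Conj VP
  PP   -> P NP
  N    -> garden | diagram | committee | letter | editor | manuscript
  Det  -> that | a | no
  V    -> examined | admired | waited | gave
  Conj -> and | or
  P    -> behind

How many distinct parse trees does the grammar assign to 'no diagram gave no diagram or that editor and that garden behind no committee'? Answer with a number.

7

Two of the 7 distinct bracketings:
[S [NP [Det no] [N diagram]] [VP [V gave] [NP [NP [Det no] [N diagram]] [Conj or] [NP [NP [Det that] [N editor]] [Conj and] [NP [NP [Det that] [N garden]] [PP [P behind] [NP [Det no] [N committee]]]]]]]]
[S [NP [Det no] [N diagram]] [VP [V gave] [NP [NP [Det no] [N diagram]] [Conj or] [NP [NP [NP [Det that] [N editor]] [Conj and] [NP [Det that] [N garden]]] [PP [P behind] [NP [Det no] [N committee]]]]]]]
The trees differ in how a recursive rule is bracketed over the same span.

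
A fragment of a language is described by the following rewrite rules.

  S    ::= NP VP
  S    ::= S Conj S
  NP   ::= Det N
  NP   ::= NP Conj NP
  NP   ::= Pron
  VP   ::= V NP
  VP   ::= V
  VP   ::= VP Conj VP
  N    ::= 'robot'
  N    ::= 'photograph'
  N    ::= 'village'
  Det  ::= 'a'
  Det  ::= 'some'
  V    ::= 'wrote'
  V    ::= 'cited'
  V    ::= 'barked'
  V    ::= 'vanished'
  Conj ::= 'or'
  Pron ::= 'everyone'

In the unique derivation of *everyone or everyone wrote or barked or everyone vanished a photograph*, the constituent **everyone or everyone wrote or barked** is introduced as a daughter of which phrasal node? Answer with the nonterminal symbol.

S
  S
    NP
      NP
        Pron: everyone
      Conj: or
      NP
        Pron: everyone
    VP
      VP
        V: wrote
      Conj: or
      VP
        V: barked
  Conj: or
  S
    NP
      Pron: everyone
    VP
      V: vanished
      NP
        Det: a
        N: photograph
The span 'everyone or everyone wrote or barked' is the S node built by S → NP VP.
Its mother is the S built by S → S Conj S.

S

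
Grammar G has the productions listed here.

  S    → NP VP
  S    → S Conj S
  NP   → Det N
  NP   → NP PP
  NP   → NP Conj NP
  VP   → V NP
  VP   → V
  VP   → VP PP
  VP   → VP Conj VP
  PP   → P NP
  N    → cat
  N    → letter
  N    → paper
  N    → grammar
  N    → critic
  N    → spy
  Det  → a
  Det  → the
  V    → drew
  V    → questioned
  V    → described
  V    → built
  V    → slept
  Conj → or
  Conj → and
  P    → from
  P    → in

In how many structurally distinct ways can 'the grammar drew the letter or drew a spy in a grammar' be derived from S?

Two of the 3 distinct bracketings:
[S [NP [Det the] [N grammar]] [VP [VP [VP [V drew] [NP [Det the] [N letter]]] [Conj or] [VP [V drew] [NP [Det a] [N spy]]]] [PP [P in] [NP [Det a] [N grammar]]]]]
[S [NP [Det the] [N grammar]] [VP [VP [V drew] [NP [Det the] [N letter]]] [Conj or] [VP [V drew] [NP [NP [Det a] [N spy]] [PP [P in] [NP [Det a] [N grammar]]]]]]]
The difference turns on whether NP → NP PP is used at the relevant span, versus an alternative expansion of NP.

3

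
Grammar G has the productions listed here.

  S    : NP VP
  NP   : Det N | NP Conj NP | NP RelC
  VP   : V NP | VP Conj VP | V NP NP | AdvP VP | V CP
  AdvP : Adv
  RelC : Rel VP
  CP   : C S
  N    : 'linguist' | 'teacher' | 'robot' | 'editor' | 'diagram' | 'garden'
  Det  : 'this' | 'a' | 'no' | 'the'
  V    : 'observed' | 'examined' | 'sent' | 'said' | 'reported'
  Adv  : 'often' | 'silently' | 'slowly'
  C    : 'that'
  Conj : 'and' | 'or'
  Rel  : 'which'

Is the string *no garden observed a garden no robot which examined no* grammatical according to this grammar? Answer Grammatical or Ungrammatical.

Ungrammatical

For S → NP VP, the only prefix that parses as NP is 'no garden', but the remainder 'observed a garden no robot which examined no' is not a VP under these rules.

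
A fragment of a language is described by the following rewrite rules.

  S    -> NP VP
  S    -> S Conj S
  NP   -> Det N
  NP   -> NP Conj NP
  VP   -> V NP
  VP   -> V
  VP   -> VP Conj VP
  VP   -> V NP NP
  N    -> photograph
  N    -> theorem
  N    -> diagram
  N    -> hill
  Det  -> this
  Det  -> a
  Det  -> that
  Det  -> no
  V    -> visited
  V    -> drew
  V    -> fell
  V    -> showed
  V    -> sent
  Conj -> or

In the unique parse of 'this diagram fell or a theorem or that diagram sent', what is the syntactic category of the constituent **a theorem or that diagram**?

S
  S
    NP
      Det: this
      N: diagram
    VP
      V: fell
  Conj: or
  S
    NP
      NP
        Det: a
        N: theorem
      Conj: or
      NP
        Det: that
        N: diagram
    VP
      V: sent
The span 'a theorem or that diagram' is the NP node built by NP → NP Conj NP.

NP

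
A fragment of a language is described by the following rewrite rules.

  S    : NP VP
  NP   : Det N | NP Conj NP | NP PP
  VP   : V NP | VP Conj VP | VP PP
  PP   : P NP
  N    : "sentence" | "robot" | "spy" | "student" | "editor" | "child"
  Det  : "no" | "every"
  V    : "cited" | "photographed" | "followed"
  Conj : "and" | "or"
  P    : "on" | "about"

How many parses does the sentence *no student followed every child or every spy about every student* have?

Two of the 3 distinct bracketings:
[S [NP [Det no] [N student]] [VP [V followed] [NP [NP [Det every] [N child]] [Conj or] [NP [NP [Det every] [N spy]] [PP [P about] [NP [Det every] [N student]]]]]]]
[S [NP [Det no] [N student]] [VP [V followed] [NP [NP [NP [Det every] [N child]] [Conj or] [NP [Det every] [N spy]]] [PP [P about] [NP [Det every] [N student]]]]]]
The trees differ in how a recursive rule is bracketed over the same span.

3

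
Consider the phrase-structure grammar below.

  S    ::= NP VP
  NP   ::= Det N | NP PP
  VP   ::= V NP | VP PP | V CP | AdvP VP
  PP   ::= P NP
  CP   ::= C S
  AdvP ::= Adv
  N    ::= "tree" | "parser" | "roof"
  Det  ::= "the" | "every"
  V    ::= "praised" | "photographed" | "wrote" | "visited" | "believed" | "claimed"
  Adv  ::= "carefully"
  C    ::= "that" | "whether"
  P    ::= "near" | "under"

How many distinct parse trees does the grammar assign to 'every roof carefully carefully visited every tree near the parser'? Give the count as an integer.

4

Two of the 4 distinct bracketings:
[S [NP [Det every] [N roof]] [VP [VP [AdvP [Adv carefully]] [VP [AdvP [Adv carefully]] [VP [V visited] [NP [Det every] [N tree]]]]] [PP [P near] [NP [Det the] [N parser]]]]]
[S [NP [Det every] [N roof]] [VP [AdvP [Adv carefully]] [VP [VP [AdvP [Adv carefully]] [VP [V visited] [NP [Det every] [N tree]]]] [PP [P near] [NP [Det the] [N parser]]]]]]
The trees differ in how a recursive rule is bracketed over the same span.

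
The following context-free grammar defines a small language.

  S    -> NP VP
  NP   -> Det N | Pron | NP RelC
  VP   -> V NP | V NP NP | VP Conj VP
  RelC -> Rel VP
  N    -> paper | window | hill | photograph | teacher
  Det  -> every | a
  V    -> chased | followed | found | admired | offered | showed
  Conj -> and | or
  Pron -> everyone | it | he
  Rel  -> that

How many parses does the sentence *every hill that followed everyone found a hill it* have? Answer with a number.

1

[S [NP [NP [Det every] [N hill]] [RelC [Rel that] [VP [V followed] [NP [Pron everyone]]]]] [VP [V found] [NP [Det a] [N hill]] [NP [Pron it]]]]
No rule offers an alternative attachment or grouping for any span, so this is the only derivation.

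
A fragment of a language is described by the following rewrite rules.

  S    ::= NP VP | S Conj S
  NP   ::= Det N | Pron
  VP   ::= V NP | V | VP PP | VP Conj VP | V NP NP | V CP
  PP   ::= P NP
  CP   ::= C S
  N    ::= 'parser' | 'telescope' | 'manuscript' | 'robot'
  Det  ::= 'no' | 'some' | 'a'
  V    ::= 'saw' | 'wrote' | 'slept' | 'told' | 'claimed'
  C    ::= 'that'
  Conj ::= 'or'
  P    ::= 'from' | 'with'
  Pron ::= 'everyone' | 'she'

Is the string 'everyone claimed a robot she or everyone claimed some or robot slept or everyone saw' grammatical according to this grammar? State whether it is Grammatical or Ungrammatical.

Ungrammatical

A Det word can never sit immediately before a Conj word in any string this grammar generates, so the substring 'some or' rules out a derivation.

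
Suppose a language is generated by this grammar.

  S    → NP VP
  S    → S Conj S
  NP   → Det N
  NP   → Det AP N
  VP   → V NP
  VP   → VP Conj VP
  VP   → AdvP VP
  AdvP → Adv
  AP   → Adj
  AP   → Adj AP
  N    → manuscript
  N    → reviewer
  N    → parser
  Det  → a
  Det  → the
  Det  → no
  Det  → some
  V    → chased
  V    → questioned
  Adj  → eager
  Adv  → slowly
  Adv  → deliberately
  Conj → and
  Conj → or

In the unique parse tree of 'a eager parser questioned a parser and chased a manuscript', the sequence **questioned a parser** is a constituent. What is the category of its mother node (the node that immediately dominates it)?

VP

[S [NP [Det a] [AP [Adj eager]] [N parser]] [VP [VP [V questioned] [NP [Det a] [N parser]]] [Conj and] [VP [V chased] [NP [Det a] [N manuscript]]]]]
The span 'questioned a parser' is the VP node built by VP → V NP.
Its mother is the VP built by VP → VP Conj VP.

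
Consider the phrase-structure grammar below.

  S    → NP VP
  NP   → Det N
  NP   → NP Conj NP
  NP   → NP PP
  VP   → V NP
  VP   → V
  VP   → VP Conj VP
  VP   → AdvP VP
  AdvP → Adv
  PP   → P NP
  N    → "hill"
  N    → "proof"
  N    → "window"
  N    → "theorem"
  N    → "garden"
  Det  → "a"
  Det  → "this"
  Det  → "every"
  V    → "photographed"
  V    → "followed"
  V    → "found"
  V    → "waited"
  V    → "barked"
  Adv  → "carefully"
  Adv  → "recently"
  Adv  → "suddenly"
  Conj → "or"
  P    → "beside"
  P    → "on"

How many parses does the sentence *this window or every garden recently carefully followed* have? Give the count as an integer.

[S [NP [NP [Det this] [N window]] [Conj or] [NP [Det every] [N garden]]] [VP [AdvP [Adv recently]] [VP [AdvP [Adv carefully]] [VP [V followed]]]]]
No rule offers an alternative attachment or grouping for any span, so this is the only derivation.

1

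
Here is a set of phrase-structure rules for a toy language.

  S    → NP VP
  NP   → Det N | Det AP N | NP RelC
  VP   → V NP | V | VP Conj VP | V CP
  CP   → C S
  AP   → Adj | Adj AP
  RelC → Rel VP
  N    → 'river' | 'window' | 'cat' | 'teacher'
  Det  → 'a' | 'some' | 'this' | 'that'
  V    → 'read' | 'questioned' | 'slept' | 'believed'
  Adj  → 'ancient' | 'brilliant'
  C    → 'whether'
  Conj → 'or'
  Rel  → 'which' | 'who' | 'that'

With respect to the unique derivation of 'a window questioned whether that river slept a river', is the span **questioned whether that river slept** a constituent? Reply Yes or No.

No

[S [NP [Det a] [N window]] [VP [V questioned] [CP [C whether] [S [NP [Det that] [N river]] [VP [V slept] [NP [Det a] [N river]]]]]]]
The smallest constituent containing 'questioned whether that river slept' is the VP spanning 'questioned whether that river slept a river'; no single node in the tree dominates exactly the given words.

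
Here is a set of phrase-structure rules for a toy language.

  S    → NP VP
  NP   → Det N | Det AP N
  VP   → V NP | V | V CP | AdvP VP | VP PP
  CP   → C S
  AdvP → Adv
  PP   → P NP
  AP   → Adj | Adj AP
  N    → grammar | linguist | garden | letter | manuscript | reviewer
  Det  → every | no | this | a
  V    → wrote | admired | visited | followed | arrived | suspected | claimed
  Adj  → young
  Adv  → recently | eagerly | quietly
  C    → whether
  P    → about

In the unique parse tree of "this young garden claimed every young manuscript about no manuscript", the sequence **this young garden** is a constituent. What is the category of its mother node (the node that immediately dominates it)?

[S [NP [Det this] [AP [Adj young]] [N garden]] [VP [VP [V claimed] [NP [Det every] [AP [Adj young]] [N manuscript]]] [PP [P about] [NP [Det no] [N manuscript]]]]]
The span 'this young garden' is the NP node built by NP → Det AP N.
Its mother is the S built by S → NP VP.

S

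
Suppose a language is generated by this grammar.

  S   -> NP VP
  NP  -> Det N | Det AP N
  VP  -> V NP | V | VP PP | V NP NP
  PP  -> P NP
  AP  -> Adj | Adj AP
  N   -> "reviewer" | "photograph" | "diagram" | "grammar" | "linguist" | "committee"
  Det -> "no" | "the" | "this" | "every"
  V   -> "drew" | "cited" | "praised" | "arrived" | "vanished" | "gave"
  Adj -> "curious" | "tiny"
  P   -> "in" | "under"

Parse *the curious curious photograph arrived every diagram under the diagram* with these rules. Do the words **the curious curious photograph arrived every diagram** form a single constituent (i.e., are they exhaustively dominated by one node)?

No

[S [NP [Det the] [AP [Adj curious] [AP [Adj curious]]] [N photograph]] [VP [VP [V arrived] [NP [Det every] [N diagram]]] [PP [P under] [NP [Det the] [N diagram]]]]]
The smallest constituent containing 'the curious curious photograph arrived every diagram' is the S spanning 'the curious curious photograph arrived every diagram under the diagram'; no single node in the tree dominates exactly the given words.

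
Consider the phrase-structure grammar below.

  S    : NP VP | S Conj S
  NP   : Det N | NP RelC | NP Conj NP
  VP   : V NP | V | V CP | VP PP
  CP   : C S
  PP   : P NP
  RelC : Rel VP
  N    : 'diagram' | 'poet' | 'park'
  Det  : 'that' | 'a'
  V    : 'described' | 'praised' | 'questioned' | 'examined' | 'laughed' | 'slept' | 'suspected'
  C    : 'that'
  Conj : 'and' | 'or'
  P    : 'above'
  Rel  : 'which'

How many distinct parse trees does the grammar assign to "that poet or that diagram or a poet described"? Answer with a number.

The two bracketings:
[S [NP [NP [Det that] [N poet]] [Conj or] [NP [NP [Det that] [N diagram]] [Conj or] [NP [Det a] [N poet]]]] [VP [V described]]]
[S [NP [NP [NP [Det that] [N poet]] [Conj or] [NP [Det that] [N diagram]]] [Conj or] [NP [Det a] [N poet]]] [VP [V described]]]
The trees differ in how a recursive rule is bracketed over the same span.

2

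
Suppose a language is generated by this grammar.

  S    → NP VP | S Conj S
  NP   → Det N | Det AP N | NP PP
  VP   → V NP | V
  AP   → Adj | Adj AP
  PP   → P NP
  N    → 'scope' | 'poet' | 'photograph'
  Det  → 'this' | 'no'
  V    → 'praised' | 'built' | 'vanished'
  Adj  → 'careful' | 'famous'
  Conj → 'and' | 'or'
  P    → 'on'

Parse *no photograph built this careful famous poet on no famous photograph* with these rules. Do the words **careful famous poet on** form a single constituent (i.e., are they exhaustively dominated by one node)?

[S [NP [Det no] [N photograph]] [VP [V built] [NP [NP [Det this] [AP [Adj careful] [AP [Adj famous]]] [N poet]] [PP [P on] [NP [Det no] [AP [Adj famous]] [N photograph]]]]]]
The smallest constituent containing 'careful famous poet on' is the NP spanning 'this careful famous poet on no famous photograph'; no single node in the tree dominates exactly the given words.

No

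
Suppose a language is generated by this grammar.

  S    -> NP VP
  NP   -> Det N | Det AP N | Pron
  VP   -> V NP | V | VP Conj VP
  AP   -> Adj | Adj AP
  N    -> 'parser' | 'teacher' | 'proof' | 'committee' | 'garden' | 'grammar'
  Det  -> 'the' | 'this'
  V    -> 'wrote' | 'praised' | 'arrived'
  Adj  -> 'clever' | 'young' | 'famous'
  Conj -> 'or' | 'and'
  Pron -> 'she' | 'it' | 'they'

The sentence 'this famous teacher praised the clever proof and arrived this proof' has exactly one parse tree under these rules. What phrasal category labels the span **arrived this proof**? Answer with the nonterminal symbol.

VP

S
  NP
    Det: this
    AP
      Adj: famous
    N: teacher
  VP
    VP
      V: praised
      NP
        Det: the
        AP
          Adj: clever
        N: proof
    Conj: and
    VP
      V: arrived
      NP
        Det: this
        N: proof
The span 'arrived this proof' is the VP node built by VP → V NP.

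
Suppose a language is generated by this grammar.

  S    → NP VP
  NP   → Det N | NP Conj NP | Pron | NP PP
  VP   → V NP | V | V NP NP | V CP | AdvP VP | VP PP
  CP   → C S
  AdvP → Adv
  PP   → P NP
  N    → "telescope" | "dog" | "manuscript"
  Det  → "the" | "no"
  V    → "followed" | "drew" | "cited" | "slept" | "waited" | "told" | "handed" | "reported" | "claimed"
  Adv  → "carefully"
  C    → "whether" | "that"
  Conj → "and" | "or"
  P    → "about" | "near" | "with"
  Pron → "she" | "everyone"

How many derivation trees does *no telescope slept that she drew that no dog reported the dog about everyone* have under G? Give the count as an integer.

Two of the 4 distinct bracketings:
[S [NP [Det no] [N telescope]] [VP [V slept] [CP [C that] [S [NP [Pron she]] [VP [V drew] [CP [C that] [S [NP [Det no] [N dog]] [VP [V reported] [NP [NP [Det the] [N dog]] [PP [P about] [NP [Pron everyone]]]]]]]]]]]]
[S [NP [Det no] [N telescope]] [VP [V slept] [CP [C that] [S [NP [Pron she]] [VP [V drew] [CP [C that] [S [NP [Det no] [N dog]] [VP [VP [V reported] [NP [Det the] [N dog]]] [PP [P about] [NP [Pron everyone]]]]]]]]]]]
The difference turns on whether NP → NP PP is used at the relevant span, versus an alternative expansion of NP.

4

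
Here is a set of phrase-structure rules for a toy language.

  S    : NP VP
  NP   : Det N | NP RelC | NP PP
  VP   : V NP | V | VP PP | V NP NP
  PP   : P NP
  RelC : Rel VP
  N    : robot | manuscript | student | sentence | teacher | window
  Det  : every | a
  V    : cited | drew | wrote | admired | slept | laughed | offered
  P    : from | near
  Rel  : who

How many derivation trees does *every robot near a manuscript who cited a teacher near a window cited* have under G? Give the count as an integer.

Two of the 7 distinct bracketings:
[S [NP [NP [NP [Det every] [N robot]] [PP [P near] [NP [Det a] [N manuscript]]]] [RelC [Rel who] [VP [V cited] [NP [NP [Det a] [N teacher]] [PP [P near] [NP [Det a] [N window]]]]]]] [VP [V cited]]]
[S [NP [NP [NP [Det every] [N robot]] [PP [P near] [NP [Det a] [N manuscript]]]] [RelC [Rel who] [VP [VP [V cited] [NP [Det a] [N teacher]]] [PP [P near] [NP [Det a] [N window]]]]]] [VP [V cited]]]
The difference turns on whether VP → VP PP is used at the relevant span, versus an alternative expansion of VP.

7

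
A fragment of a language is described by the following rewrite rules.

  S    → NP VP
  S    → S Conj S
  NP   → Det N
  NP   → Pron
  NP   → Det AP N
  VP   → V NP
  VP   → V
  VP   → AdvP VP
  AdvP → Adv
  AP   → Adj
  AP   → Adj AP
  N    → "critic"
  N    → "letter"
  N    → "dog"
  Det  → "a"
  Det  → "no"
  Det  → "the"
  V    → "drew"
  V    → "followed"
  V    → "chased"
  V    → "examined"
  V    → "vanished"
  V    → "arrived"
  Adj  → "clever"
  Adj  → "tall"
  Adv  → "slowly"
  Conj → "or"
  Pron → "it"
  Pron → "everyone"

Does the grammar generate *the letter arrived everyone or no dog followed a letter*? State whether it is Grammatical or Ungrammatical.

S
  S
    NP
      Det: the
      N: letter
    VP
      V: arrived
      NP
        Pron: everyone
  Conj: or
  S
    NP
      Det: no
      N: dog
    VP
      V: followed
      NP
        Det: a
        N: letter
Every word is introduced by a lexical rule and the phrasal rules combine the resulting categories into a single S.

Grammatical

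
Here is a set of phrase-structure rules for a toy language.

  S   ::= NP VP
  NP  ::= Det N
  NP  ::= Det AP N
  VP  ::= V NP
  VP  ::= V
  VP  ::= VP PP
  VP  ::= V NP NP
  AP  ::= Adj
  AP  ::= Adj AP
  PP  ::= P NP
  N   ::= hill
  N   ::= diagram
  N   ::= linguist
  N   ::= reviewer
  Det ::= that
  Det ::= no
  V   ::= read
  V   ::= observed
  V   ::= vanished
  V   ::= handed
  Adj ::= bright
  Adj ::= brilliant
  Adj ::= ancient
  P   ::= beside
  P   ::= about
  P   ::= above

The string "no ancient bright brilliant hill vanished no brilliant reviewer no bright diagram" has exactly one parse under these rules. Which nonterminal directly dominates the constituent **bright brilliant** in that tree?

S
  NP
    Det: no
    AP
      Adj: ancient
      AP
        Adj: bright
        AP
          Adj: brilliant
    N: hill
  VP
    V: vanished
    NP
      Det: no
      AP
        Adj: brilliant
      N: reviewer
    NP
      Det: no
      AP
        Adj: bright
      N: diagram
The span 'bright brilliant' is the AP node built by AP → Adj AP.
Its mother is the AP built by AP → Adj AP.

AP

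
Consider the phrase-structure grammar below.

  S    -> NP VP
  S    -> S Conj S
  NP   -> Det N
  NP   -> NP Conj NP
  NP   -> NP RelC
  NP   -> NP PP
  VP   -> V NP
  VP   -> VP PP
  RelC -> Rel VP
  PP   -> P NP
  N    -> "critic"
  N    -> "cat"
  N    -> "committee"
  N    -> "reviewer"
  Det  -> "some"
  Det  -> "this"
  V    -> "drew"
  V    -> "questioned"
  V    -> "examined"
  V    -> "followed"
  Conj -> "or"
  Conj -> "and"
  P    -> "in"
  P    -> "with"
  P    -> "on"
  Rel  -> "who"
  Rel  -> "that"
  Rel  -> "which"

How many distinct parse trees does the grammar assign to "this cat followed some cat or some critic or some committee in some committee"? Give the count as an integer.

Two of the 7 distinct bracketings:
[S [NP [Det this] [N cat]] [VP [V followed] [NP [NP [Det some] [N cat]] [Conj or] [NP [NP [Det some] [N critic]] [Conj or] [NP [NP [Det some] [N committee]] [PP [P in] [NP [Det some] [N committee]]]]]]]]
[S [NP [Det this] [N cat]] [VP [V followed] [NP [NP [Det some] [N cat]] [Conj or] [NP [NP [NP [Det some] [N critic]] [Conj or] [NP [Det some] [N committee]]] [PP [P in] [NP [Det some] [N committee]]]]]]]
The trees differ in how a recursive rule is bracketed over the same span.

7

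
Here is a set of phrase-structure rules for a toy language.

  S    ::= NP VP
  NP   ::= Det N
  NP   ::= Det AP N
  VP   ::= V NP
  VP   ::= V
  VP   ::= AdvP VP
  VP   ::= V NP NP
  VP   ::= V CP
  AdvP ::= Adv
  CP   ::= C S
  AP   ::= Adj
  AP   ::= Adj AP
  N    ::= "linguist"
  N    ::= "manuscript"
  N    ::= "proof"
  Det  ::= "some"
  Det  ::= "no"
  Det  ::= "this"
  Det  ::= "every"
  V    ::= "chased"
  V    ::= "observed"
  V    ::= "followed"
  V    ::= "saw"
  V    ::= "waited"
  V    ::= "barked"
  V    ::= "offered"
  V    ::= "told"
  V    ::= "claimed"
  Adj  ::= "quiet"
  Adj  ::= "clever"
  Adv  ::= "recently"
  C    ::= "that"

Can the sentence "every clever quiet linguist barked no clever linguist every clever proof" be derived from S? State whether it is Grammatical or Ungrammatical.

Grammatical

[S [NP [Det every] [AP [Adj clever] [AP [Adj quiet]]] [N linguist]] [VP [V barked] [NP [Det no] [AP [Adj clever]] [N linguist]] [NP [Det every] [AP [Adj clever]] [N proof]]]]
Every word is introduced by a lexical rule and the phrasal rules combine the resulting categories into a single S.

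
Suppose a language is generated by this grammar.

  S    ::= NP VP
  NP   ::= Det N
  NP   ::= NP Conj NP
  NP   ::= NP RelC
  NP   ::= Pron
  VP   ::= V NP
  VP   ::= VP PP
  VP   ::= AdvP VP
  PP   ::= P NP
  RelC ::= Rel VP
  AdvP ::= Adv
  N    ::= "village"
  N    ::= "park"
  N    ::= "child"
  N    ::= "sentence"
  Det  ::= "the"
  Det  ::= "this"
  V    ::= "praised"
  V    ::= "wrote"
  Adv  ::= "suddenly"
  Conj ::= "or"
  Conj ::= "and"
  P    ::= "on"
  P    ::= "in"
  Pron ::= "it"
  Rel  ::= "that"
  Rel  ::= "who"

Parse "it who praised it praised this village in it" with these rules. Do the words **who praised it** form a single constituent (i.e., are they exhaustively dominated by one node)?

Yes

[S [NP [NP [Pron it]] [RelC [Rel who] [VP [V praised] [NP [Pron it]]]]] [VP [VP [V praised] [NP [Det this] [N village]]] [PP [P in] [NP [Pron it]]]]]
The words 'who praised it' are exhaustively dominated by a single RelC node (built by RelC → Rel VP), so they form a constituent.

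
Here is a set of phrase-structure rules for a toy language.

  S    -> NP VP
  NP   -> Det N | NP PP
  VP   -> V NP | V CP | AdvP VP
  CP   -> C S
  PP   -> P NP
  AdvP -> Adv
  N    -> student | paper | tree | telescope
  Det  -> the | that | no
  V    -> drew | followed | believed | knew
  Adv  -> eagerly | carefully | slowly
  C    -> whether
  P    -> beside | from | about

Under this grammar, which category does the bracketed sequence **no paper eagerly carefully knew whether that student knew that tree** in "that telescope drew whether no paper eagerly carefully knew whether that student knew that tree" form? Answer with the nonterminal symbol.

S

[S [NP [Det that] [N telescope]] [VP [V drew] [CP [C whether] [S [NP [Det no] [N paper]] [VP [AdvP [Adv eagerly]] [VP [AdvP [Adv carefully]] [VP [V knew] [CP [C whether] [S [NP [Det that] [N student]] [VP [V knew] [NP [Det that] [N tree]]]]]]]]]]]]
The span 'no paper eagerly carefully knew whether that student knew that tree' is the S node built by S → NP VP.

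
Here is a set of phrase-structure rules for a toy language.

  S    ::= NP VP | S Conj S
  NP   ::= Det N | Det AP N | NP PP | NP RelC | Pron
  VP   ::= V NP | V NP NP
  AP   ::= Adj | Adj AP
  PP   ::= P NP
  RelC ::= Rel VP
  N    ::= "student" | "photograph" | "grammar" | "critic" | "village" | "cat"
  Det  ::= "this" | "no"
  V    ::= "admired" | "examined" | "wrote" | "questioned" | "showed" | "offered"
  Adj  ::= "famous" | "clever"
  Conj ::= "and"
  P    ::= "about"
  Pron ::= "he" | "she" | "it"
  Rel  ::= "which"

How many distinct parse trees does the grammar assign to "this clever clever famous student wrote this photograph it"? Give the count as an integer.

1

[S [NP [Det this] [AP [Adj clever] [AP [Adj clever] [AP [Adj famous]]]] [N student]] [VP [V wrote] [NP [Det this] [N photograph]] [NP [Pron it]]]]
No rule offers an alternative attachment or grouping for any span, so this is the only derivation.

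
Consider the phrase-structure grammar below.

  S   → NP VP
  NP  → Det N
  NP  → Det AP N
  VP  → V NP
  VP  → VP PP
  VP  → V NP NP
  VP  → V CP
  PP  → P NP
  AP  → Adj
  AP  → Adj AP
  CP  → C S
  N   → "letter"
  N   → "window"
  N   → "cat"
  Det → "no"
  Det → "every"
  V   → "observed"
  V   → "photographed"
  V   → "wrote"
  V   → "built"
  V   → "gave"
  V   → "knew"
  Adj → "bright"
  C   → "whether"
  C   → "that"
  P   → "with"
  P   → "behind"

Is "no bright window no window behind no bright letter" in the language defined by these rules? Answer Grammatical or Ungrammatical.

Ungrammatical

For S → NP VP, the only prefix that parses as NP is 'no bright window', but the remainder 'no window behind no bright letter' is not a VP under these rules.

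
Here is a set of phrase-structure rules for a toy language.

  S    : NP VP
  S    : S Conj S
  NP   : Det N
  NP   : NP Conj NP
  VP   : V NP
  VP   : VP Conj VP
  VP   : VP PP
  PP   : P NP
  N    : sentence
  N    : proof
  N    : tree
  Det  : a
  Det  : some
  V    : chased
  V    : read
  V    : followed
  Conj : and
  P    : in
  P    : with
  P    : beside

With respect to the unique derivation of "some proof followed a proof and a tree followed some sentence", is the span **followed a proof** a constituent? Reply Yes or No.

Yes

[S [S [NP [Det some] [N proof]] [VP [V followed] [NP [Det a] [N proof]]]] [Conj and] [S [NP [Det a] [N tree]] [VP [V followed] [NP [Det some] [N sentence]]]]]
The words 'followed a proof' are exhaustively dominated by a single VP node (built by VP → V NP), so they form a constituent.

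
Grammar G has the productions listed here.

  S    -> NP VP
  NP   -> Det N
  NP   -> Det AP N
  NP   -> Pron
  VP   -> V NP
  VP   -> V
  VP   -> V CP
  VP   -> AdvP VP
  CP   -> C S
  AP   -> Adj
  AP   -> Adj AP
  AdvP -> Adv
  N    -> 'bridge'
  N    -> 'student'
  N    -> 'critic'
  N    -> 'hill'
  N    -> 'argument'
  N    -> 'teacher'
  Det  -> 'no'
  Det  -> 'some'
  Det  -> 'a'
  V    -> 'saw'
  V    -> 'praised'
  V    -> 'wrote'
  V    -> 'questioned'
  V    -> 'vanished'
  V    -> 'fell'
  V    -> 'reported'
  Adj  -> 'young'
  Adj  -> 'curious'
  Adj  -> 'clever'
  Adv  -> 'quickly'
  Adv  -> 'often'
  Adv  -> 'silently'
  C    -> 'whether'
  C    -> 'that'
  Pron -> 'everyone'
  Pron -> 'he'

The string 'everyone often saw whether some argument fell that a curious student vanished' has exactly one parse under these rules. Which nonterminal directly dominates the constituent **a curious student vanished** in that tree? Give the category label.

[S [NP [Pron everyone]] [VP [AdvP [Adv often]] [VP [V saw] [CP [C whether] [S [NP [Det some] [N argument]] [VP [V fell] [CP [C that] [S [NP [Det a] [AP [Adj curious]] [N student]] [VP [V vanished]]]]]]]]]]
The span 'a curious student vanished' is the S node built by S → NP VP.
Its mother is the CP built by CP → C S.

CP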